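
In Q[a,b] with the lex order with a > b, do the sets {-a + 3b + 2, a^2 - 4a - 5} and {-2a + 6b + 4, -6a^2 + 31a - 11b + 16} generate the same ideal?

Two ideals are equal iff their reduced Gröbner bases coincide (the reduced basis is unique for a fixed ordering).
Buchberger on the first generating set:
f_1 = -a + 3b + 2, LT = a.
f_2 = a^2 - 4a - 5, LT = a^2.

S(f_1,f_2): lcm = a^2. S = -3ab + 2a + 5.
  leading term ab: subtract (3b)·f_1 from -3ab + 2a + 5 → 2a - 9b^2 - 6b + 5
  leading term a: subtract (-2)·f_1 from 2a - 9b^2 - 6b + 5 → -9b^2 + 9
  leading term b^2: no divisor's leading term divides it; move -9b^2 to the remainder.
  leading term 1: no divisor's leading term divides it; move 9 to the remainder.
  remainder -9b^2 + 9 ≠ 0; add g_3 = -9b^2 + 9 to the basis.

The other S-polynomials (S(f_1,g_3), S(f_2,g_3)) all reduce to 0 modulo the current basis, so we have a Gröbner basis.
Inter-reduce: drop elements whose leading term is divisible by another's, tail-reduce, and make monic.
Reduced Gröbner basis: {a - 3b - 2, b^2 - 1}.

Buchberger on the second generating set:
h_1 = -2a + 6b + 4, LT = a.
h_2 = -6a^2 + 31a - 11b + 16, LT = a^2.

S(h_1,h_2): lcm = a^2. S = -3ab + 19/6a - 11/6b + 8/3.
  leading term ab: subtract (3/2b)·h_1 from -3ab + 19/6a - 11/6b + 8/3 → 19/6a - 9b^2 - 47/6b + 8/3
  leading term a: subtract (-19/12)·h_1 from 19/6a - 9b^2 - 47/6b + 8/3 → -9b^2 + 5/3b + 9
  leading term b^2: no divisor's leading term divides it; move -9b^2 to the remainder.
  leading term b: no divisor's leading term divides it; move 5/3b to the remainder.
  leading term 1: no divisor's leading term divides it; move 9 to the remainder.
  remainder -9b^2 + 5/3b + 9 ≠ 0; add k_3 = -9b^2 + 5/3b + 9 to the basis.

The other S-polynomials (S(h_1,k_3), S(h_2,k_3)) all reduce to 0 modulo the current basis, so we have a Gröbner basis.
Inter-reduce: drop elements whose leading term is divisible by another's, tail-reduce, and make monic.
Reduced Gröbner basis: {a - 3b - 2, b^2 - 5/27b - 1}.

Since the reduced bases disagree, the two ideals are not the same.

No, the ideals differ.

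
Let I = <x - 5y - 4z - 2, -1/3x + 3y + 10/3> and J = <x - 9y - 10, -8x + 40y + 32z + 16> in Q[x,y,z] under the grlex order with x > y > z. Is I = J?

Equality of ideals is decidable: compute both reduced Gröbner bases (unique for the ordering) and check whether they agree.
Buchberger on the first generating set:
f_1 = x - 5y - 4z - 2, LT = x.
f_2 = -1/3x + 3y + 10/3, LT = x.

S(f_1,f_2): lcm = x. S = 4y - 4z + 8.
  reduce S modulo (f_1, f_2):
  remainder 4y - 4z + 8 ≠ 0; add g_3 = 4y - 4z + 8 to the basis.

The other S-polynomials (S(f_1,g_3), S(f_2,g_3)) all reduce to 0 modulo the current basis, so we have a Gröbner basis.
Inter-reduce: drop elements whose leading term is divisible by another's, tail-reduce, and make monic.
Reduced Gröbner basis: {x - 9z + 8, y - z + 2}.

Buchberger on the second generating set:
h_1 = x - 9y - 10, LT = x.
h_2 = -8x + 40y + 32z + 16, LT = x.

S(h_1,h_2): lcm = x. S = -4y + 4z - 8.
  reduce S modulo (h_1, h_2):
  remainder -4y + 4z - 8 ≠ 0; add k_3 = -4y + 4z - 8 to the basis.

The other S-polynomials (S(h_1,k_3), S(h_2,k_3)) all reduce to 0 modulo the current basis, so we have a Gröbner basis.
Inter-reduce: drop elements whose leading term is divisible by another's, tail-reduce, and make monic.
Reduced Gröbner basis: {x - 9z + 8, y - z + 2}.

These coincide, so the ideals are equal.
The choice of monomial ordering does not affect the verdict — as long as both bases are computed under the same ordering, their equality decides ideal equality.

Yes, the ideals are equal.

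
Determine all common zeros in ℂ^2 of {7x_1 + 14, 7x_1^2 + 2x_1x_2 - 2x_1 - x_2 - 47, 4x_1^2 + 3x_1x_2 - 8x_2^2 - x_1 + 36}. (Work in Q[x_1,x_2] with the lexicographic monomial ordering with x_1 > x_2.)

{(-2, -3)}

Compute a lex Gröbner basis by Buchberger's algorithm.
f_1 = 7x_1 + 14, LT = x_1.
f_2 = 7x_1^2 + 2x_1x_2 - 2x_1 - x_2 - 47, LT = x_1^2.
f_3 = 4x_1^2 + 3x_1x_2 - x_1 - 8x_2^2 + 36, LT = x_1^2.

S(f_1,f_2): lcm = x_1^2. S = -2/7x_1x_2 + 16/7x_1 + 1/7x_2 + 47/7.
  leading term x_1x_2: subtract (-2/49x_2)·f_1 from -2/7x_1x_2 + 16/7x_1 + 1/7x_2 + 47/7 → 16/7x_1 + 5/7x_2 + 47/7
  leading term x_1: subtract (16/49)·f_1 from 16/7x_1 + 5/7x_2 + 47/7 → 5/7x_2 + 15/7
  leading term x_2: no divisor's leading term divides it; move 5/7x_2 to the remainder.
  leading term 1: no divisor's leading term divides it; move 15/7 to the remainder.
  remainder 5/7x_2 + 15/7 ≠ 0; add h_4 = 5/7x_2 + 15/7 to the basis.

S(f_1,f_3): lcm = x_1^2. S = -3/4x_1x_2 + 9/4x_1 + 2x_2^2 - 9.
  leading term x_1x_2: subtract (-3/28x_2)·f_1 from -3/4x_1x_2 + 9/4x_1 + 2x_2^2 - 9 → 9/4x_1 + 2x_2^2 + 3/2x_2 - 9
  leading term x_1: subtract (9/28)·f_1 from 9/4x_1 + 2x_2^2 + 3/2x_2 - 9 → 2x_2^2 + 3/2x_2 - 27/2
  leading term x_2^2: subtract (14/5x_2)·h_4 from 2x_2^2 + 3/2x_2 - 27/2 → -9/2x_2 - 27/2
  leading term x_2: subtract (-63/10)·h_4 from -9/2x_2 - 27/2 → 0
  remainder 0.

S(f_2,f_3): lcm = x_1^2. S = -13/28x_1x_2 - 1/28x_1 + 2x_2^2 - 1/7x_2 - 110/7.
  leading term x_1x_2: subtract (-13/196x_2)·f_1 from -13/28x_1x_2 - 1/28x_1 + 2x_2^2 - 1/7x_2 - 110/7 → -1/28x_1 + 2x_2^2 + 11/14x_2 - 110/7
  leading term x_1: subtract (-1/196)·f_1 from -1/28x_1 + 2x_2^2 + 11/14x_2 - 110/7 → 2x_2^2 + 11/14x_2 - 219/14
  leading term x_2^2: subtract (14/5x_2)·h_4 from 2x_2^2 + 11/14x_2 - 219/14 → -73/14x_2 - 219/14
  leading term x_2: subtract (-73/10)·h_4 from -73/14x_2 - 219/14 → 0
  remainder 0.

S(f_1,h_4): leading monomials are coprime, so the S-polynomial reduces to 0 (Buchberger's first criterion).
S(f_2,h_4): leading monomials are coprime, so the S-polynomial reduces to 0 (Buchberger's first criterion).
S(f_3,h_4): leading monomials are coprime, so the S-polynomial reduces to 0 (Buchberger's first criterion).
Every S-polynomial of the final basis reduces to 0, so we have a Gröbner basis.
Inter-reduce: drop elements whose leading term is divisible by another's, tail-reduce, and make monic.
Reduced Gröbner basis: {x_1 + 2, x_2 + 3}.

Since the basis is lex-ordered, x_2 + 3 is univariate in x_2. Its roots are {-3}. Back-substituting each root into the other basis elements fixes the other coordinates.
  x_2 = -3: the earlier basis element becomes x_1 + 2 = 0, giving x_1 = -2 — point (-2, -3).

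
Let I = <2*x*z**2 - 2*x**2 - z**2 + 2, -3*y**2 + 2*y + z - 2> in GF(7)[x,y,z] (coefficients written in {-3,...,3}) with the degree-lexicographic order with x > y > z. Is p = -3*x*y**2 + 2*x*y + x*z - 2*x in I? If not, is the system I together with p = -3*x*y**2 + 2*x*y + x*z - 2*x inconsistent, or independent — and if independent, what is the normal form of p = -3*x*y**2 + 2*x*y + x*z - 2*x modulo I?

-3*x*y**2 + 2*x*y + x*z - 2*x lies in I (it reduces to 0).

First compute the reduced Gröbner basis of I by Buchberger's algorithm.
f_1 = 2*x*z**2 - 2*x**2 - z**2 + 2, LT = x*z**2.
f_2 = -3*y**2 + 2*y + z - 2, LT = y**2.

S(f_1,f_2): leading monomials are coprime, so the S-polynomial reduces to 0 (Buchberger's first criterion).
Every S-polynomial of the final basis reduces to 0, so we have a Gröbner basis.
Inter-reduce: drop elements whose leading term is divisible by another's, tail-reduce, and make monic.
Reduced Gröbner basis: {x*z**2 - x**2 + 3*z**2 + 1, y**2 - 3*y + 2*z + 3}.
Label its elements g_1 = x*z**2 - x**2 + 3*z**2 + 1, g_2 = y**2 - 3*y + 2*z + 3.

Reduce p = -3*x*y**2 + 2*x*y + x*z - 2*x modulo G:
  leading term x*y**2: subtract (-3*x)·g_2 from -3*x*y**2 + 2*x*y + x*z - 2*x → 0
  normal form = 0.
Since the normal form is 0, p ∈ I.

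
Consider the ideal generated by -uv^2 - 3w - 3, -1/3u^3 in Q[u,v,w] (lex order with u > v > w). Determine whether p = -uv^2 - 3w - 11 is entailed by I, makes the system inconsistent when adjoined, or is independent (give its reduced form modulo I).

First compute the reduced Gröbner basis of I by Buchberger's algorithm.
f_1 = -uv^2 - 3w - 3, LT = uv^2.
f_2 = -1/3u^3, LT = u^3.

S(f_1,f_2): lcm = u^3v^2. S = 3u^2w + 3u^2.
  reduce S modulo (f_1, f_2):
  remainder 3u^2w + 3u^2 ≠ 0; add h_3 = 3u^2w + 3u^2 to the basis.

S(f_1,h_3): lcm = u^2v^2w. S = -u^2v^2 + 3uw^2 + 3uw.
  reduce S modulo (f_1, f_2, h_3):
  remainder 3uw^2 + 6uw + 3u ≠ 0; add h_4 = 3uw^2 + 6uw + 3u to the basis.

S(f_1,h_4): lcm = uv^2w^2. S = -2uv^2w - uv^2 + 3w^3 + 3w^2.
  reduce S modulo (f_1, f_2, h_3, h_4):
  remainder 3w^3 + 9w^2 + 9w + 3 ≠ 0; add h_5 = 3w^3 + 9w^2 + 9w + 3 to the basis.

The other S-polynomials (S(f_2,h_3), S(f_2,h_4), S(h_3,h_4), S(f_1,h_5), S(f_2,h_5), S(h_3,h_5), S(h_4,h_5)) all reduce to 0 modulo the current basis, so we have a Gröbner basis.
Inter-reduce: drop elements whose leading term is divisible by another's, tail-reduce, and make monic.
Reduced Gröbner basis: {u^3, u^2w + u^2, uv^2 + 3w + 3, uw^2 + 2uw + u, w^3 + 3w^2 + 3w + 1}.
Label its elements g_1 = u^3, g_2 = u^2w + u^2, g_3 = uv^2 + 3w + 3, g_4 = uw^2 + 2uw + u, g_5 = w^3 + 3w^2 + 3w + 1.

Reduce p = -uv^2 - 3w - 11 modulo G:
  leading term uv^2: subtract (-1)·g_3 from -uv^2 - 3w - 11 → -8
  leading term 1: no divisor's leading term divides it; move -8 to the remainder.
  normal form = -8.
The normal form is nonzero, so p ∉ I. Since p minus its normal form lies in I, I + (p) = I + (r) where r = -8; decide whether this ideal is the whole ring.
Here r = -8 is a nonzero constant, hence a unit: 1 ∈ I + (p), the Gröbner basis of I + (p) is {1}, and the enlarged system has no common solution — adjoining p is inconsistent.

Adjoining -uv^2 - 3w - 11 makes the ideal the whole ring: the system is inconsistent.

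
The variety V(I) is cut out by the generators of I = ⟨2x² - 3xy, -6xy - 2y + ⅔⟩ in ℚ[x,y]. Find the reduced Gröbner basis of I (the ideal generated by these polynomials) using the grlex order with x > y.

G = {x² + ½y - ⅙, xy + ⅓y - 1/9, y² + 2/9x - 1/9y - 2/27}

f_1 = 2x² - 3xy, LT = x².
f_2 = -6xy - 2y + ⅔, LT = xy.

S(f_1,f_2): lcm = x²y. S = -3/2xy² - ⅓xy + 1/9x.
  leading term xy²: subtract (¼y)·f_2 from -3/2xy² - ⅓xy + 1/9x → -⅓xy + ½y² + 1/9x - ⅙y
  leading term xy: subtract (1/18)·f_2 from -⅓xy + ½y² + 1/9x - ⅙y → ½y² + 1/9x - 1/18y - 1/27
  leading term y²: no divisor's leading term divides it; move ½y² to the remainder.
  leading term x: no divisor's leading term divides it; move 1/9x to the remainder.
  leading term y: no divisor's leading term divides it; move -1/18y to the remainder.
  leading term 1: no divisor's leading term divides it; move -1/27 to the remainder.
  remainder ½y² + 1/9x - 1/18y - 1/27 ≠ 0; add g_3 = ½y² + 1/9x - 1/18y - 1/27 to the basis.

S(f_1,g_3): leading monomials are coprime, so the S-polynomial reduces to 0 (Buchberger's first criterion).
S(f_2,g_3): lcm = xy². S = -2/9x² + 1/9xy + ⅓y² + 2/27x - 1/9y.
  leading term x²: subtract (-1/9)·f_1 from -2/9x² + 1/9xy + ⅓y² + 2/27x - 1/9y → -2/9xy + ⅓y² + 2/27x - 1/9y
  leading term xy: subtract (1/27)·f_2 from -2/9xy + ⅓y² + 2/27x - 1/9y → ⅓y² + 2/27x - 1/27y - 2/81
  leading term y²: subtract (⅔)·g_3 from ⅓y² + 2/27x - 1/27y - 2/81 → 0
  remainder 0.

Every S-polynomial of the final basis reduces to 0, so we have a Gröbner basis.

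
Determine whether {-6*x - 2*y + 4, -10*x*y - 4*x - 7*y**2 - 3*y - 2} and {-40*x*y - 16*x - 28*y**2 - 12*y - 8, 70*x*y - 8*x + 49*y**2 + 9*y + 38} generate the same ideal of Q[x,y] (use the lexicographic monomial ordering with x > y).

Yes, the ideals are equal.

Two ideals are equal iff their reduced Gröbner bases coincide (the reduced basis is unique for a fixed ordering).
Buchberger on the first generating set:
f_1 = -6*x - 2*y + 4, LT = x.
f_2 = -10*x*y - 4*x - 7*y**2 - 3*y - 2, LT = x*y.

S(f_1,f_2): lcm = x*y. S = -2/5*x - 11/30*y**2 - 29/30*y - 1/5.
  leading term x: subtract (1/15)·f_1 from -2/5*x - 11/30*y**2 - 29/30*y - 1/5 → -11/30*y**2 - 5/6*y - 7/15
  leading term y**2: no divisor's leading term divides it; move -11/30*y**2 to the remainder.
  leading term y: no divisor's leading term divides it; move -5/6*y to the remainder.
  leading term 1: no divisor's leading term divides it; move -7/15 to the remainder.
  remainder -11/30*y**2 - 5/6*y - 7/15 ≠ 0; add g_3 = -11/30*y**2 - 5/6*y - 7/15 to the basis.

The other S-polynomials (S(f_1,g_3), S(f_2,g_3)) all reduce to 0 modulo the current basis, so we have a Gröbner basis.
Inter-reduce: drop elements whose leading term is divisible by another's, tail-reduce, and make monic.
Reduced Gröbner basis: {x + 1/3*y - 2/3, y**2 + 25/11*y + 14/11}.

Buchberger on the second generating set:
h_1 = -40*x*y - 16*x - 28*y**2 - 12*y - 8, LT = x*y.
h_2 = 70*x*y - 8*x + 49*y**2 + 9*y + 38, LT = x*y.

S(h_1,h_2): lcm = x*y. S = 18/35*x + 6/35*y - 12/35.
  leading term x: no divisor's leading term divides it; move 18/35*x to the remainder.
  leading term y: no divisor's leading term divides it; move 6/35*y to the remainder.
  leading term 1: no divisor's leading term divides it; move -12/35 to the remainder.
  remainder 18/35*x + 6/35*y - 12/35 ≠ 0; add k_3 = 18/35*x + 6/35*y - 12/35 to the basis.

S(h_1,k_3): lcm = x*y. S = 2/5*x + 11/30*y**2 + 29/30*y + 1/5.
  leading term x: subtract (7/9)·k_3 from 2/5*x + 11/30*y**2 + 29/30*y + 1/5 → 11/30*y**2 + 5/6*y + 7/15
  leading term y**2: no divisor's leading term divides it; move 11/30*y**2 to the remainder.
  leading term y: no divisor's leading term divides it; move 5/6*y to the remainder.
  leading term 1: no divisor's leading term divides it; move 7/15 to the remainder.
  remainder 11/30*y**2 + 5/6*y + 7/15 ≠ 0; add k_4 = 11/30*y**2 + 5/6*y + 7/15 to the basis.

The other S-polynomials (S(h_2,k_3), S(h_1,k_4), S(h_2,k_4), S(k_3,k_4)) all reduce to 0 modulo the current basis, so we have a Gröbner basis.
Inter-reduce: drop elements whose leading term is divisible by another's, tail-reduce, and make monic.
Reduced Gröbner basis: {x + 1/3*y - 2/3, y**2 + 25/11*y + 14/11}.

The two bases agree; hence the ideals are identical.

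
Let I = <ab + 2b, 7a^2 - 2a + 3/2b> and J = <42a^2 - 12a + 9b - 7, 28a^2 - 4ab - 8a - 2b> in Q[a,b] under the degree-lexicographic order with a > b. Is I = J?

No, the ideals differ.

Two ideals are equal iff their reduced Gröbner bases coincide (the reduced basis is unique for a fixed ordering).
Buchberger on the first generating set:
f_1 = ab + 2b, LT = ab.
f_2 = 7a^2 - 2a + 3/2b, LT = a^2.

S(f_1,f_2): lcm = a^2b. S = 16/7ab - 3/14b^2.
  reduce S modulo (f_1, f_2):
  remainder -3/14b^2 - 32/7b ≠ 0; add g_3 = -3/14b^2 - 32/7b to the basis.

The other S-polynomials (S(f_1,g_3), S(f_2,g_3)) all reduce to 0 modulo the current basis, so we have a Gröbner basis.
Inter-reduce: drop elements whose leading term is divisible by another's, tail-reduce, and make monic.
Reduced Gröbner basis: {a^2 - 2/7a + 3/14b, ab + 2b, b^2 + 64/3b}.

Buchberger on the second generating set:
h_1 = 42a^2 - 12a + 9b - 7, LT = a^2.
h_2 = 28a^2 - 4ab - 8a - 2b, LT = a^2.

S(h_1,h_2): lcm = a^2. S = 1/7ab + 2/7b - 1/6.
  reduce S modulo (h_1, h_2):
  remainder 1/7ab + 2/7b - 1/6 ≠ 0; add k_3 = 1/7ab + 2/7b - 1/6 to the basis.

S(h_1,k_3): lcm = a^2b. S = -16/7ab + 3/14b^2 + 7/6a - 1/6b.
  reduce S modulo (h_1, h_2, k_3):
  remainder 3/14b^2 + 7/6a + 185/42b - 8/3 ≠ 0; add k_4 = 3/14b^2 + 7/6a + 185/42b - 8/3 to the basis.

The other S-polynomials (S(h_2,k_3), S(h_1,k_4), S(h_2,k_4), S(k_3,k_4)) all reduce to 0 modulo the current basis, so we have a Gröbner basis.
Inter-reduce: drop elements whose leading term is divisible by another's, tail-reduce, and make monic.
Reduced Gröbner basis: {a^2 - 2/7a + 3/14b - 1/6, ab + 2b - 7/6, b^2 + 49/9a + 185/9b - 112/9}.

Since the reduced bases disagree, the two ideals are not the same.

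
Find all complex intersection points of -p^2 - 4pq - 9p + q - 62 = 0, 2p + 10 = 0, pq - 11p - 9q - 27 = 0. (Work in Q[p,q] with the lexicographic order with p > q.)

{(-5, 2)}

Compute a lex Gröbner basis by Buchberger's algorithm.
f_1 = -p^2 - 4pq - 9p + q - 62, LT = p^2.
f_2 = 2p + 10, LT = p.
f_3 = pq - 11p - 9q - 27, LT = pq.

S(f_1,f_2): lcm = p^2. S = 4pq + 4p - q + 62.
  reduce S modulo (f_1, f_2, f_3):
  remainder -21q + 42 ≠ 0; add h_4 = -21q + 42 to the basis.

The other S-polynomials (S(f_1,f_3), S(f_2,f_3), S(f_1,h_4), S(f_2,h_4), S(f_3,h_4)) all reduce to 0 modulo the current basis, so we have a Gröbner basis.
Inter-reduce: drop elements whose leading term is divisible by another's, tail-reduce, and make monic.
Reduced Gröbner basis: {p + 5, q - 2}.

A lex Gröbner basis eliminates variables successively. Here q - 2 depends only on q, with roots {2}; lifting each root through the earlier basis elements recovers the full solutions.
  q = 2: the earlier basis element becomes p + 5 = 0, giving p = -5 — point (-5, 2).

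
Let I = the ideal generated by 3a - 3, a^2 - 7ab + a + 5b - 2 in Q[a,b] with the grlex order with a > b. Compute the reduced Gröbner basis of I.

G = {a - 1, b}

f_1 = 3a - 3, LT = a.
f_2 = a^2 - 7ab + a + 5b - 2, LT = a^2.

S(f_1,f_2): lcm = a^2. S = 7ab - 2a - 5b + 2.
  leading term ab: subtract (7/3b)·f_1 from 7ab - 2a - 5b + 2 → -2a + 2b + 2
  leading term a: subtract (-2/3)·f_1 from -2a + 2b + 2 → 2b
  leading term b: no divisor's leading term divides it; move 2b to the remainder.
  remainder 2b ≠ 0; add g_3 = 2b to the basis.

S(f_1,g_3): leading monomials are coprime, so the S-polynomial reduces to 0 (Buchberger's first criterion).
S(f_2,g_3): leading monomials are coprime, so the S-polynomial reduces to 0 (Buchberger's first criterion).
Every S-polynomial of the final basis reduces to 0, so we have a Gröbner basis.
Inter-reduce: drop elements whose leading term is divisible by another's, tail-reduce, and make monic.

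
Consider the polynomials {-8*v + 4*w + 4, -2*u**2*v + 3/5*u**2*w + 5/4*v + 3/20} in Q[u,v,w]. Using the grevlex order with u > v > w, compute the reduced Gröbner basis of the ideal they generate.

G = {u**2*w + 5/2*u**2 - 25/16*w - 31/16, v - 1/2*w - 1/2}

f_1 = -8*v + 4*w + 4, LT = v.
f_2 = -2*u**2*v + 3/5*u**2*w + 5/4*v + 3/20, LT = u**2*v.

S(f_1,f_2): lcm = u**2*v. S = -1/5*u**2*w - 1/2*u**2 + 5/8*v + 3/40.
  leading term u**2*w: no divisor's leading term divides it; move -1/5*u**2*w to the remainder.
  leading term u**2: no divisor's leading term divides it; move -1/2*u**2 to the remainder.
  leading term v: subtract (-5/64)·f_1 from 5/8*v + 3/40 → 5/16*w + 31/80
  leading term w: no divisor's leading term divides it; move 5/16*w to the remainder.
  leading term 1: no divisor's leading term divides it; move 31/80 to the remainder.
  remainder -1/5*u**2*w - 1/2*u**2 + 5/16*w + 31/80 ≠ 0; add g_3 = -1/5*u**2*w - 1/2*u**2 + 5/16*w + 31/80 to the basis.

The other S-polynomials (S(f_1,g_3), S(f_2,g_3)) all reduce to 0 modulo the current basis, so we have a Gröbner basis.
Inter-reduce: drop elements whose leading term is divisible by another's, tail-reduce, and make monic.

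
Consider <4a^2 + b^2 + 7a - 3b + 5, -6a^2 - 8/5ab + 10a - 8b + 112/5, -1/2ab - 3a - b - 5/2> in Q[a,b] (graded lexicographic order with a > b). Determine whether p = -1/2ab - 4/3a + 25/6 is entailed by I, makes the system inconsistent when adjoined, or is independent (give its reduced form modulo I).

Adjoining -1/2ab - 4/3a + 25/6 makes the ideal the whole ring: the system is inconsistent.

First compute the reduced Gröbner basis of I by Buchberger's algorithm.
f_1 = 4a^2 + b^2 + 7a - 3b + 5, LT = a^2.
f_2 = -6a^2 - 8/5ab + 10a - 8b + 112/5, LT = a^2.
f_3 = -1/2ab - 3a - b - 5/2, LT = ab.

S(f_1,f_2): lcm = a^2. S = -4/15ab + 1/4b^2 + 41/12a - 25/12b + 299/60.
  leading term ab: subtract (8/15)·f_3 from -4/15ab + 1/4b^2 + 41/12a - 25/12b + 299/60 → 1/4b^2 + 301/60a - 31/20b + 379/60
  leading term b^2: no divisor's leading term divides it; move 1/4b^2 to the remainder.
  leading term a: no divisor's leading term divides it; move 301/60a to the remainder.
  leading term b: no divisor's leading term divides it; move -31/20b to the remainder.
  leading term 1: no divisor's leading term divides it; move 379/60 to the remainder.
  remainder 1/4b^2 + 301/60a - 31/20b + 379/60 ≠ 0; add h_4 = 1/4b^2 + 301/60a - 31/20b + 379/60 to the basis.

S(f_1,f_3): lcm = a^2b. S = 1/4b^3 - 6a^2 - 1/4ab - 3/4b^2 - 5a + 5/4b.
  leading term b^3: subtract (b)·h_4 from 1/4b^3 - 6a^2 - 1/4ab - 3/4b^2 - 5a + 5/4b → -6a^2 - 79/15ab + 4/5b^2 - 5a - 76/15b
  leading term a^2: subtract (-3/2)·f_1 from -6a^2 - 79/15ab + 4/5b^2 - 5a - 76/15b → -79/15ab + 23/10b^2 + 11/2a - 287/30b + 15/2
  leading term ab: subtract (158/15)·f_3 from -79/15ab + 23/10b^2 + 11/2a - 287/30b + 15/2 → 23/10b^2 + 371/10a + 29/30b + 203/6
  leading term b^2: subtract (46/5)·h_4 from 23/10b^2 + 371/10a + 29/30b + 203/6 → -679/75a + 1142/75b - 607/25
  leading term a: no divisor's leading term divides it; move -679/75a to the remainder.
  leading term b: no divisor's leading term divides it; move 1142/75b to the remainder.
  leading term 1: no divisor's leading term divides it; move -607/25 to the remainder.
  remainder -679/75a + 1142/75b - 607/25 ≠ 0; add h_5 = -679/75a + 1142/75b - 607/25 to the basis.

S(f_2,f_3): lcm = a^2b. S = 4/15ab^2 - 6a^2 - 11/3ab + 4/3b^2 - 5a - 56/15b.
  leading term ab^2: subtract (-8/15b)·f_3 from 4/15ab^2 - 6a^2 - 11/3ab + 4/3b^2 - 5a - 56/15b → -6a^2 - 79/15ab + 4/5b^2 - 5a - 76/15b
  leading term a^2: subtract (-3/2)·f_1 from -6a^2 - 79/15ab + 4/5b^2 - 5a - 76/15b → -79/15ab + 23/10b^2 + 11/2a - 287/30b + 15/2
  leading term ab: subtract (158/15)·f_3 from -79/15ab + 23/10b^2 + 11/2a - 287/30b + 15/2 → 23/10b^2 + 371/10a + 29/30b + 203/6
  leading term b^2: subtract (46/5)·h_4 from 23/10b^2 + 371/10a + 29/30b + 203/6 → -679/75a + 1142/75b - 607/25
  leading term a: subtract (1)·h_5 from -679/75a + 1142/75b - 607/25 → 0
  remainder 0.

S(f_1,h_4): leading monomials are coprime, so the S-polynomial reduces to 0 (Buchberger's first criterion).
S(f_2,h_4): leading monomials are coprime, so the S-polynomial reduces to 0 (Buchberger's first criterion).
S(f_3,h_4): lcm = ab^2. S = -301/15a^2 + 61/5ab + 2b^2 - 379/15a + 5b.
  leading term a^2: subtract (-301/60)·f_1 from -301/15a^2 + 61/5ab + 2b^2 - 379/15a + 5b → 61/5ab + 421/60b^2 + 197/20a - 201/20b + 301/12
  leading term ab: subtract (-122/5)·f_3 from 61/5ab + 421/60b^2 + 197/20a - 201/20b + 301/12 → 421/60b^2 - 1267/20a - 689/20b - 431/12
  leading term b^2: subtract (421/15)·h_4 from 421/60b^2 - 1267/20a - 689/20b - 431/12 → -45934/225a + 679/75b - 47971/225
  leading term a: subtract (6562/291)·h_5 from -45934/225a + 679/75b - 47971/225 → -1459243/4365b + 1459243/4365
  leading term b: no divisor's leading term divides it; move -1459243/4365b to the remainder.
  leading term 1: no divisor's leading term divides it; move 1459243/4365 to the remainder.
  remainder -1459243/4365b + 1459243/4365 ≠ 0; add h_6 = -1459243/4365b + 1459243/4365 to the basis.

S(f_1,h_5): lcm = a^2. S = 1142/679ab + 1/4b^2 - 2531/2716a - 3/4b + 5/4.
  leading term ab: subtract (-2284/679)·f_3 from 1142/679ab + 1/4b^2 - 2531/2716a - 3/4b + 5/4 → 1/4b^2 - 4277/388a - 11173/2716b - 19445/2716
  leading term b^2: subtract (1)·h_4 from 1/4b^2 - 4277/388a - 11173/2716b - 19445/2716 → -23338/1455a - 8704/3395b - 137254/10185
  leading term a: subtract (16670/9409)·h_5 from -23338/1455a - 8704/3395b - 137254/10185 → -5836972/197589b + 5836972/197589
  leading term b: subtract (60/679)·h_6 from -5836972/197589b + 5836972/197589 → 0
  remainder 0.

S(f_2,h_5): lcm = a^2. S = 19846/10185ab - 8858/2037a + 4/3b - 56/15.
  leading term ab: subtract (-39692/10185)·f_3 from 19846/10185ab - 8858/2037a + 4/3b - 56/15 → -23338/1455a - 8704/3395b - 137254/10185
  leading term a: subtract (16670/9409)·h_5 from -23338/1455a - 8704/3395b - 137254/10185 → -5836972/197589b + 5836972/197589
  leading term b: subtract (60/679)·h_6 from -5836972/197589b + 5836972/197589 → 0
  remainder 0.

S(f_3,h_5): lcm = ab. S = 1142/679b^2 + 6a - 463/679b + 5.
  leading term b^2: subtract (4568/679)·h_4 from 1142/679b^2 + 6a - 463/679b + 5 → -40376/1455a + 33087/3395b - 381893/10185
  leading term a: subtract (28840/9409)·h_5 from -40376/1455a + 33087/3395b - 381893/10185 → -7296215/197589b + 7296215/197589
  leading term b: subtract (75/679)·h_6 from -7296215/197589b + 7296215/197589 → 0
  remainder 0.

S(h_4,h_5): leading monomials are coprime, so the S-polynomial reduces to 0 (Buchberger's first criterion).
S(f_1,h_6): leading monomials are coprime, so the S-polynomial reduces to 0 (Buchberger's first criterion).
S(f_2,h_6): leading monomials are coprime, so the S-polynomial reduces to 0 (Buchberger's first criterion).
S(f_3,h_6): lcm = ab. S = 7a + 2b + 5.
  leading term a: subtract (-75/97)·h_5 from 7a + 2b + 5 → 1336/97b - 1336/97
  leading term b: subtract (-60120/1459243)·h_6 from 1336/97b - 1336/97 → 0
  remainder 0.

S(h_4,h_6): lcm = b^2. S = 301/15a - 26/5b + 379/15.
  leading term a: subtract (-215/97)·h_5 from 301/15a - 26/5b + 379/15 → 8308/291b - 8308/291
  leading term b: subtract (-124620/1459243)·h_6 from 8308/291b - 8308/291 → 0
  remainder 0.

S(h_5,h_6): leading monomials are coprime, so the S-polynomial reduces to 0 (Buchberger's first criterion).
Every S-polynomial of the final basis reduces to 0, so we have a Gröbner basis.
Inter-reduce: drop elements whose leading term is divisible by another's, tail-reduce, and make monic.
Reduced Gröbner basis: {a + 1, b - 1}.
Label its elements g_1 = a + 1, g_2 = b - 1.

Reduce p = -1/2ab - 4/3a + 25/6 modulo G:
  leading term ab: subtract (-1/2b)·g_1 from -1/2ab - 4/3a + 25/6 → -4/3a + 1/2b + 25/6
  leading term a: subtract (-4/3)·g_1 from -4/3a + 1/2b + 25/6 → 1/2b + 11/2
  leading term b: subtract (1/2)·g_2 from 1/2b + 11/2 → 6
  leading term 1: no divisor's leading term divides it; move 6 to the remainder.
  normal form = 6.
The normal form is nonzero, so p ∉ I. Since p minus its normal form lies in I, I + (p) = I + (r) where r = 6; decide whether this ideal is the whole ring.
Here r = 6 is a nonzero constant, hence a unit: 1 ∈ I + (p), the Gröbner basis of I + (p) is {1}, and the enlarged system has no common solution — adjoining p is inconsistent.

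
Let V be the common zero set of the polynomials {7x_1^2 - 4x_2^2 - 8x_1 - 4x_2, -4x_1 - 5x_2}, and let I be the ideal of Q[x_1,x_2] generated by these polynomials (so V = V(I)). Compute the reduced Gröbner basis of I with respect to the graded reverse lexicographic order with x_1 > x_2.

G = {x_2^2 + 32/37x_2, x_1 + 5/4x_2}

f_1 = 7x_1^2 - 4x_2^2 - 8x_1 - 4x_2, LT = x_1^2.
f_2 = -4x_1 - 5x_2, LT = x_1.

S(f_1,f_2): lcm = x_1^2. S = -5/4x_1x_2 - 4/7x_2^2 - 8/7x_1 - 4/7x_2.
  leading term x_1x_2: subtract (5/16x_2)·f_2 from -5/4x_1x_2 - 4/7x_2^2 - 8/7x_1 - 4/7x_2 → 111/112x_2^2 - 8/7x_1 - 4/7x_2
  leading term x_2^2: no divisor's leading term divides it; move 111/112x_2^2 to the remainder.
  leading term x_1: subtract (2/7)·f_2 from -8/7x_1 - 4/7x_2 → 6/7x_2
  leading term x_2: no divisor's leading term divides it; move 6/7x_2 to the remainder.
  remainder 111/112x_2^2 + 6/7x_2 ≠ 0; add g_3 = 111/112x_2^2 + 6/7x_2 to the basis.

S(f_1,g_3): leading monomials are coprime, so the S-polynomial reduces to 0 (Buchberger's first criterion).
S(f_2,g_3): leading monomials are coprime, so the S-polynomial reduces to 0 (Buchberger's first criterion).
Every S-polynomial of the final basis reduces to 0, so we have a Gröbner basis.
Inter-reduce: drop elements whose leading term is divisible by another's, tail-reduce, and make monic.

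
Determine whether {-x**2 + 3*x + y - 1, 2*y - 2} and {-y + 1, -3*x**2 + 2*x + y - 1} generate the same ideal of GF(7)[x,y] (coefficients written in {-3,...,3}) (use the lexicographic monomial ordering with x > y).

Two ideals are equal iff their reduced Gröbner bases coincide (the reduced basis is unique for a fixed ordering).
Buchberger on the first generating set:
f_1 = -x**2 + 3*x + y - 1, LT = x**2.
f_2 = 2*y - 2, LT = y.

The S-polynomials (S(f_1,f_2)) all reduce to 0 modulo the current basis, so we have a Gröbner basis.
Inter-reduce: drop elements whose leading term is divisible by another's, tail-reduce, and make monic.
Reduced Gröbner basis: {x**2 - 3*x, y - 1}.

Buchberger on the second generating set:
h_1 = -y + 1, LT = y.
h_2 = -3*x**2 + 2*x + y - 1, LT = x**2.

The S-polynomials (S(h_1,h_2)) all reduce to 0 modulo the current basis, so we have a Gröbner basis.
Inter-reduce: drop elements whose leading term is divisible by another's, tail-reduce, and make monic.
Reduced Gröbner basis: {x**2 - 3*x, y - 1}.

The two bases agree; hence the ideals are identical.

Yes, the ideals are equal.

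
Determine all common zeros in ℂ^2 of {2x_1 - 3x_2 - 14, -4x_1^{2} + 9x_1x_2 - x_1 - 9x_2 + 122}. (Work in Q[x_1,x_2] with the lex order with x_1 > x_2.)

{(4, -2), (41/2, 9)}

Compute a lex Gröbner basis by Buchberger's algorithm.
f_1 = 2x_1 - 3x_2 - 14, LT = x_1.
f_2 = -4x_1^{2} + 9x_1x_2 - x_1 - 9x_2 + 122, LT = x_1^{2}.

S(f_1,f_2): lcm = x_1^{2}. S = \tfrac{3}{4}x_1x_2 - \tfrac{29}{4}x_1 - \tfrac{9}{4}x_2 + \tfrac{61}{2}.
  leading term x_1x_2: subtract (\tfrac{3}{8}x_2)·f_1 from \tfrac{3}{4}x_1x_2 - \tfrac{29}{4}x_1 - \tfrac{9}{4}x_2 + \tfrac{61}{2} → -\tfrac{29}{4}x_1 + \tfrac{9}{8}x_2^{2} + 3x_2 + \tfrac{61}{2}
  leading term x_1: subtract (-\tfrac{29}{8})·f_1 from -\tfrac{29}{4}x_1 + \tfrac{9}{8}x_2^{2} + 3x_2 + \tfrac{61}{2} → \tfrac{9}{8}x_2^{2} - \tfrac{63}{8}x_2 - \tfrac{81}{4}
  leading term x_2^{2}: no divisor's leading term divides it; move \tfrac{9}{8}x_2^{2} to the remainder.
  leading term x_2: no divisor's leading term divides it; move -\tfrac{63}{8}x_2 to the remainder.
  leading term 1: no divisor's leading term divides it; move -\tfrac{81}{4} to the remainder.
  remainder \tfrac{9}{8}x_2^{2} - \tfrac{63}{8}x_2 - \tfrac{81}{4} ≠ 0; add h_3 = \tfrac{9}{8}x_2^{2} - \tfrac{63}{8}x_2 - \tfrac{81}{4} to the basis.

The other S-polynomials (S(f_1,h_3), S(f_2,h_3)) all reduce to 0 modulo the current basis, so we have a Gröbner basis.
Inter-reduce: drop elements whose leading term is divisible by another's, tail-reduce, and make monic.
Reduced Gröbner basis: {x_1 - \tfrac{3}{2}x_2 - 7, x_2^{2} - 7x_2 - 18}.

The lex basis is triangular: the last element involves only x_2. Solving x_2^{2} - 7x_2 - 18 = 0 gives x_2 ∈ {-2, 9}; substituting each value into the earlier elements determines the remaining variables.
  x_2 = -2: the earlier basis element becomes x_1 - 4 = 0, giving x_1 = 4 — point (4, -2).
  x_2 = 9: the earlier basis element becomes x_1 - \tfrac{41}{2} = 0, giving x_1 = 41/2 — point (41/2, 9).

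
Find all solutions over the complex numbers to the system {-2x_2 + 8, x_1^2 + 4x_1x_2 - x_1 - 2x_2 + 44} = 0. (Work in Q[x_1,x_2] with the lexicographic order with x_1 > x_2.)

{(-12, 4), (-3, 4)}

Compute a lex Gröbner basis by Buchberger's algorithm.
f_1 = -2x_2 + 8, LT = x_2.
f_2 = x_1^2 + 4x_1x_2 - x_1 - 2x_2 + 44, LT = x_1^2.

The S-polynomials (S(f_1,f_2)) all reduce to 0 modulo the current basis, so we have a Gröbner basis.
Inter-reduce: drop elements whose leading term is divisible by another's, tail-reduce, and make monic.
Reduced Gröbner basis: {x_1^2 + 15x_1 + 36, x_2 - 4}.

From the last basis element, x_2 - 4 = 0, so x_2 takes values in {4}. Each choice, substituted upward through the basis, yields the corresponding point(s) of the solution set.
  x_2 = 4: the earlier basis element becomes x_1^2 + 15x_1 + 36 = 0, giving x_1 = -12, -3 — points (-12, 4), (-3, 4).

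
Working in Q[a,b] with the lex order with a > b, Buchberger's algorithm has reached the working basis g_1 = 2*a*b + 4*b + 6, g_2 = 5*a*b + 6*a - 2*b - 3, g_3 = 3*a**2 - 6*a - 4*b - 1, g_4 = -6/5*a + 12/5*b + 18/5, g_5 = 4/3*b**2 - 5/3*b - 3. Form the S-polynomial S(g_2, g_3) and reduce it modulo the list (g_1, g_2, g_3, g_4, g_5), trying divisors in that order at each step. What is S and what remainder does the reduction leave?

S(g_2, g_3) = 6/5*a**2 + 8/5*a*b - 3/5*a + 4/3*b**2 + 1/3*b; remainder on division = 4*b + 4.

lcm(LM(g_2), LM(g_3)) = a**2*b.
S = (lcm/LT(g_2))·g_2 − (lcm/LT(g_3))·g_3 = 6/5*a**2 + 8/5*a*b - 3/5*a + 4/3*b**2 + 1/3*b.
Reduce S modulo (g_1, g_2, g_3, g_4, g_5) in that order:
  leading term a**2: subtract (2/5)·g_3 from 6/5*a**2 + 8/5*a*b - 3/5*a + 4/3*b**2 + 1/3*b → 8/5*a*b + 9/5*a + 4/3*b**2 + 29/15*b + 2/5
  leading term a*b: subtract (4/5)·g_1 from 8/5*a*b + 9/5*a + 4/3*b**2 + 29/15*b + 2/5 → 9/5*a + 4/3*b**2 - 19/15*b - 22/5
  leading term a: subtract (-3/2)·g_4 from 9/5*a + 4/3*b**2 - 19/15*b - 22/5 → 4/3*b**2 + 7/3*b + 1
  leading term b**2: subtract (1)·g_5 from 4/3*b**2 + 7/3*b + 1 → 4*b + 4
  leading term b: no divisor's leading term divides it; move 4*b to the remainder.
  leading term 1: no divisor's leading term divides it; move 4 to the remainder.
The remainder 4*b + 4 is nonzero, so it would be added as the next basis element.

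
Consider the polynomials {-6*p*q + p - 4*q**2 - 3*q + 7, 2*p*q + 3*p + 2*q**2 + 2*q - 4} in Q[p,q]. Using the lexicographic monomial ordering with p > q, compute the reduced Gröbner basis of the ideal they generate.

f_1 = -6*p*q + p - 4*q**2 - 3*q + 7, LT = p*q.
f_2 = 2*p*q + 3*p + 2*q**2 + 2*q - 4, LT = p*q.

S(f_1,f_2): lcm = p*q. S = -5/3*p - 1/3*q**2 - 1/2*q + 5/6.
  leading term p: no divisor's leading term divides it; move -5/3*p to the remainder.
  leading term q**2: no divisor's leading term divides it; move -1/3*q**2 to the remainder.
  leading term q: no divisor's leading term divides it; move -1/2*q to the remainder.
  leading term 1: no divisor's leading term divides it; move 5/6 to the remainder.
  remainder -5/3*p - 1/3*q**2 - 1/2*q + 5/6 ≠ 0; add g_3 = -5/3*p - 1/3*q**2 - 1/2*q + 5/6 to the basis.

S(f_1,g_3): lcm = p*q. S = -1/6*p - 1/5*q**3 + 11/30*q**2 + q - 7/6.
  leading term p: subtract (1/10)·g_3 from -1/6*p - 1/5*q**3 + 11/30*q**2 + q - 7/6 → -1/5*q**3 + 2/5*q**2 + 21/20*q - 5/4
  leading term q**3: no divisor's leading term divides it; move -1/5*q**3 to the remainder.
  leading term q**2: no divisor's leading term divides it; move 2/5*q**2 to the remainder.
  leading term q: no divisor's leading term divides it; move 21/20*q to the remainder.
  leading term 1: no divisor's leading term divides it; move -5/4 to the remainder.
  remainder -1/5*q**3 + 2/5*q**2 + 21/20*q - 5/4 ≠ 0; add g_4 = -1/5*q**3 + 2/5*q**2 + 21/20*q - 5/4 to the basis.

The other S-polynomials (S(f_2,g_3), S(f_1,g_4), S(f_2,g_4), S(g_3,g_4)) all reduce to 0 modulo the current basis, so we have a Gröbner basis.
Inter-reduce: drop elements whose leading term is divisible by another's, tail-reduce, and make monic.

G = {p + 1/5*q**2 + 3/10*q - 1/2, q**3 - 2*q**2 - 21/4*q + 25/4}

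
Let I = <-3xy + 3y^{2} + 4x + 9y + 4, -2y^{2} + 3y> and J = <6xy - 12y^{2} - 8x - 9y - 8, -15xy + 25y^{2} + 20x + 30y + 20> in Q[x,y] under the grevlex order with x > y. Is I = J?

Two ideals are equal iff their reduced Gröbner bases coincide (the reduced basis is unique for a fixed ordering).
Buchberger on the first generating set:
f_1 = -3xy + 3y^{2} + 4x + 9y + 4, LT = xy.
f_2 = -2y^{2} + 3y, LT = y^{2}.

S(f_1,f_2): lcm = xy^{2}. S = -y^{3} + \tfrac{1}{6}xy - 3y^{2} - \tfrac{4}{3}y.
  reduce S modulo (f_1, f_2):
  remainder \tfrac{2}{9}x - \tfrac{22}{3}y + \tfrac{2}{9} ≠ 0; add g_3 = \tfrac{2}{9}x - \tfrac{22}{3}y + \tfrac{2}{9} to the basis.

The other S-polynomials (S(f_1,g_3), S(f_2,g_3)) all reduce to 0 modulo the current basis, so we have a Gröbner basis.
Inter-reduce: drop elements whose leading term is divisible by another's, tail-reduce, and make monic.
Reduced Gröbner basis: {y^{2} - \tfrac{3}{2}y, x - 33y + 1}.

Buchberger on the second generating set:
h_1 = 6xy - 12y^{2} - 8x - 9y - 8, LT = xy.
h_2 = -15xy + 25y^{2} + 20x + 30y + 20, LT = xy.

S(h_1,h_2): lcm = xy. S = -\tfrac{1}{3}y^{2} + \tfrac{1}{2}y.
  reduce S modulo (h_1, h_2):
  remainder -\tfrac{1}{3}y^{2} + \tfrac{1}{2}y ≠ 0; add k_3 = -\tfrac{1}{3}y^{2} + \tfrac{1}{2}y to the basis.

S(h_1,k_3): lcm = xy^{2}. S = -2y^{3} + \tfrac{1}{6}xy - \tfrac{3}{2}y^{2} - \tfrac{4}{3}y.
  reduce S modulo (h_1, h_2, k_3):
  remainder \tfrac{2}{9}x - \tfrac{22}{3}y + \tfrac{2}{9} ≠ 0; add k_4 = \tfrac{2}{9}x - \tfrac{22}{3}y + \tfrac{2}{9} to the basis.

The other S-polynomials (S(h_2,k_3), S(h_1,k_4), S(h_2,k_4), S(k_3,k_4)) all reduce to 0 modulo the current basis, so we have a Gröbner basis.
Inter-reduce: drop elements whose leading term is divisible by another's, tail-reduce, and make monic.
Reduced Gröbner basis: {y^{2} - \tfrac{3}{2}y, x - 33y + 1}.

Same reduced basis, so the two generating sets span the same ideal.

Yes, the ideals are equal.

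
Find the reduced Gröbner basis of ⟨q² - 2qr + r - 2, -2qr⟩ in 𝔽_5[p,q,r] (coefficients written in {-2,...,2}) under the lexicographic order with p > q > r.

G = {q² + r - 2, qr, r² - 2r}

f_1 = q² - 2qr + r - 2, LT = q².
f_2 = -2qr, LT = qr.

S(f_1,f_2): lcm = q²r. S = -2qr² + r² - 2r.
  reduce S modulo (f_1, f_2):
  remainder r² - 2r ≠ 0; add g_3 = r² - 2r to the basis.

The other S-polynomials (S(f_1,g_3), S(f_2,g_3)) all reduce to 0 modulo the current basis, so we have a Gröbner basis.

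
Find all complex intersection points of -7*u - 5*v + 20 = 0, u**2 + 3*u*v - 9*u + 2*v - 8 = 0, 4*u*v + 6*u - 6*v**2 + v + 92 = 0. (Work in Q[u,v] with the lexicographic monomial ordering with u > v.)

{(0, 4)}

Compute a lex Gröbner basis by Buchberger's algorithm.
f_1 = -7*u - 5*v + 20, LT = u.
f_2 = u**2 + 3*u*v - 9*u + 2*v - 8, LT = u**2.
f_3 = 4*u*v + 6*u - 6*v**2 + v + 92, LT = u*v.

S(f_1,f_2): lcm = u**2. S = -16/7*u*v + 43/7*u - 2*v + 8.
  leading term u*v: subtract (16/49*v)·f_1 from -16/7*u*v + 43/7*u - 2*v + 8 → 43/7*u + 80/49*v**2 - 418/49*v + 8
  leading term u: subtract (-43/49)·f_1 from 43/7*u + 80/49*v**2 - 418/49*v + 8 → 80/49*v**2 - 633/49*v + 1252/49
  leading term v**2: no divisor's leading term divides it; move 80/49*v**2 to the remainder.
  leading term v: no divisor's leading term divides it; move -633/49*v to the remainder.
  leading term 1: no divisor's leading term divides it; move 1252/49 to the remainder.
  remainder 80/49*v**2 - 633/49*v + 1252/49 ≠ 0; add h_4 = 80/49*v**2 - 633/49*v + 1252/49 to the basis.

S(f_1,f_3): lcm = u*v. S = -3/2*u + 31/14*v**2 - 87/28*v - 23.
  leading term u: subtract (3/14)·f_1 from -3/2*u + 31/14*v**2 - 87/28*v - 23 → 31/14*v**2 - 57/28*v - 191/7
  leading term v**2: subtract (217/160)·h_4 from 31/14*v**2 - 57/28*v - 191/7 → 17343/1120*v - 17343/280
  leading term v: no divisor's leading term divides it; move 17343/1120*v to the remainder.
  leading term 1: no divisor's leading term divides it; move -17343/280 to the remainder.
  remainder 17343/1120*v - 17343/280 ≠ 0; add h_5 = 17343/1120*v - 17343/280 to the basis.

The other S-polynomials (S(f_2,f_3), S(f_1,h_4), S(f_2,h_4), S(f_3,h_4), S(f_1,h_5), S(f_2,h_5), S(f_3,h_5), S(h_4,h_5)) all reduce to 0 modulo the current basis, so we have a Gröbner basis.
Inter-reduce: drop elements whose leading term is divisible by another's, tail-reduce, and make monic.
Reduced Gröbner basis: {u, v - 4}.

A lex Gröbner basis eliminates variables successively. Here v - 4 depends only on v, with roots {4}; lifting each root through the earlier basis elements recovers the full solutions.
  v = 4: the earlier basis element becomes u = 0, giving u = 0 — point (0, 4).
Each listed point satisfies every original equation (direct substitution).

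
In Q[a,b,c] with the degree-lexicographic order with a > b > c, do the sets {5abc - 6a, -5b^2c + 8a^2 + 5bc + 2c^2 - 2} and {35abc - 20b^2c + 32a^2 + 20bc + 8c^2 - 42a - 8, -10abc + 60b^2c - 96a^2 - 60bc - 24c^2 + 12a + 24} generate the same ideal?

For a fixed monomial order, each ideal has a unique reduced Gröbner basis; comparing bases decides equality.
Buchberger on the first generating set:
f_1 = 5abc - 6a, LT = abc.
f_2 = -5b^2c + 8a^2 + 5bc + 2c^2 - 2, LT = b^2c.

S(f_1,f_2): lcm = ab^2c. S = 8/5a^3 + abc + 2/5ac^2 - 6/5ab - 2/5a.
  leading term a^3: no divisor's leading term divides it; move 8/5a^3 to the remainder.
  leading term abc: subtract (1/5)·f_1 from abc + 2/5ac^2 - 6/5ab - 2/5a → 2/5ac^2 - 6/5ab + 4/5a
  leading term ac^2: no divisor's leading term divides it; move 2/5ac^2 to the remainder.
  leading term ab: no divisor's leading term divides it; move -6/5ab to the remainder.
  leading term a: no divisor's leading term divides it; move 4/5a to the remainder.
  remainder 8/5a^3 + 2/5ac^2 - 6/5ab + 4/5a ≠ 0; add g_3 = 8/5a^3 + 2/5ac^2 - 6/5ab + 4/5a to the basis.

The other S-polynomials (S(f_1,g_3), S(f_2,g_3)) all reduce to 0 modulo the current basis, so we have a Gröbner basis.
Inter-reduce: drop elements whose leading term is divisible by another's, tail-reduce, and make monic.
Reduced Gröbner basis: {a^3 + 1/4ac^2 - 3/4ab + 1/2a, abc - 6/5a, b^2c - 8/5a^2 - bc - 2/5c^2 + 2/5}.

Buchberger on the second generating set:
h_1 = 35abc - 20b^2c + 32a^2 + 20bc + 8c^2 - 42a - 8, LT = abc.
h_2 = -10abc + 60b^2c - 96a^2 - 60bc - 24c^2 + 12a + 24, LT = abc.

S(h_1,h_2): lcm = abc. S = 38/7b^2c - 304/35a^2 - 38/7bc - 76/35c^2 + 76/35.
  leading term b^2c: no divisor's leading term divides it; move 38/7b^2c to the remainder.
  leading term a^2: no divisor's leading term divides it; move -304/35a^2 to the remainder.
  leading term bc: no divisor's leading term divides it; move -38/7bc to the remainder.
  leading term c^2: no divisor's leading term divides it; move -76/35c^2 to the remainder.
  leading term 1: no divisor's leading term divides it; move 76/35 to the remainder.
  remainder 38/7b^2c - 304/35a^2 - 38/7bc - 76/35c^2 + 76/35 ≠ 0; add k_3 = 38/7b^2c - 304/35a^2 - 38/7bc - 76/35c^2 + 76/35 to the basis.

S(h_1,k_3): lcm = ab^2c. S = -4/7b^3c + 8/5a^3 + 32/35a^2b + abc + 2/5ac^2 + 4/7b^2c + 8/35bc^2 - 6/5ab - 2/5a - 8/35b.
  leading term b^3c: subtract (-2/19b)·k_3 from -4/7b^3c + 8/5a^3 + 32/35a^2b + abc + 2/5ac^2 + 4/7b^2c + 8/35bc^2 - 6/5ab - 2/5a - 8/35b → 8/5a^3 + abc + 2/5ac^2 - 6/5ab - 2/5a
  leading term a^3: no divisor's leading term divides it; move 8/5a^3 to the remainder.
  leading term abc: subtract (1/35)·h_1 from abc + 2/5ac^2 - 6/5ab - 2/5a → 2/5ac^2 + 4/7b^2c - 32/35a^2 - 6/5ab - 4/7bc - 8/35c^2 + 4/5a + 8/35
  leading term ac^2: no divisor's leading term divides it; move 2/5ac^2 to the remainder.
  leading term b^2c: subtract (2/19)·k_3 from 4/7b^2c - 32/35a^2 - 6/5ab - 4/7bc - 8/35c^2 + 4/5a + 8/35 → -6/5ab + 4/5a
  leading term ab: no divisor's leading term divides it; move -6/5ab to the remainder.
  leading term a: no divisor's leading term divides it; move 4/5a to the remainder.
  remainder 8/5a^3 + 2/5ac^2 - 6/5ab + 4/5a ≠ 0; add k_4 = 8/5a^3 + 2/5ac^2 - 6/5ab + 4/5a to the basis.

The other S-polynomials (S(h_2,k_3), S(h_1,k_4), S(h_2,k_4), S(k_3,k_4)) all reduce to 0 modulo the current basis, so we have a Gröbner basis.
Inter-reduce: drop elements whose leading term is divisible by another's, tail-reduce, and make monic.
Reduced Gröbner basis: {a^3 + 1/4ac^2 - 3/4ab + 1/2a, abc - 6/5a, b^2c - 8/5a^2 - bc - 2/5c^2 + 2/5}.

These coincide, so the ideals are equal.
The same test decides containment: I ⊆ J iff every generator of I reduces to 0 modulo a Gröbner basis of J.

Yes, the ideals are equal.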